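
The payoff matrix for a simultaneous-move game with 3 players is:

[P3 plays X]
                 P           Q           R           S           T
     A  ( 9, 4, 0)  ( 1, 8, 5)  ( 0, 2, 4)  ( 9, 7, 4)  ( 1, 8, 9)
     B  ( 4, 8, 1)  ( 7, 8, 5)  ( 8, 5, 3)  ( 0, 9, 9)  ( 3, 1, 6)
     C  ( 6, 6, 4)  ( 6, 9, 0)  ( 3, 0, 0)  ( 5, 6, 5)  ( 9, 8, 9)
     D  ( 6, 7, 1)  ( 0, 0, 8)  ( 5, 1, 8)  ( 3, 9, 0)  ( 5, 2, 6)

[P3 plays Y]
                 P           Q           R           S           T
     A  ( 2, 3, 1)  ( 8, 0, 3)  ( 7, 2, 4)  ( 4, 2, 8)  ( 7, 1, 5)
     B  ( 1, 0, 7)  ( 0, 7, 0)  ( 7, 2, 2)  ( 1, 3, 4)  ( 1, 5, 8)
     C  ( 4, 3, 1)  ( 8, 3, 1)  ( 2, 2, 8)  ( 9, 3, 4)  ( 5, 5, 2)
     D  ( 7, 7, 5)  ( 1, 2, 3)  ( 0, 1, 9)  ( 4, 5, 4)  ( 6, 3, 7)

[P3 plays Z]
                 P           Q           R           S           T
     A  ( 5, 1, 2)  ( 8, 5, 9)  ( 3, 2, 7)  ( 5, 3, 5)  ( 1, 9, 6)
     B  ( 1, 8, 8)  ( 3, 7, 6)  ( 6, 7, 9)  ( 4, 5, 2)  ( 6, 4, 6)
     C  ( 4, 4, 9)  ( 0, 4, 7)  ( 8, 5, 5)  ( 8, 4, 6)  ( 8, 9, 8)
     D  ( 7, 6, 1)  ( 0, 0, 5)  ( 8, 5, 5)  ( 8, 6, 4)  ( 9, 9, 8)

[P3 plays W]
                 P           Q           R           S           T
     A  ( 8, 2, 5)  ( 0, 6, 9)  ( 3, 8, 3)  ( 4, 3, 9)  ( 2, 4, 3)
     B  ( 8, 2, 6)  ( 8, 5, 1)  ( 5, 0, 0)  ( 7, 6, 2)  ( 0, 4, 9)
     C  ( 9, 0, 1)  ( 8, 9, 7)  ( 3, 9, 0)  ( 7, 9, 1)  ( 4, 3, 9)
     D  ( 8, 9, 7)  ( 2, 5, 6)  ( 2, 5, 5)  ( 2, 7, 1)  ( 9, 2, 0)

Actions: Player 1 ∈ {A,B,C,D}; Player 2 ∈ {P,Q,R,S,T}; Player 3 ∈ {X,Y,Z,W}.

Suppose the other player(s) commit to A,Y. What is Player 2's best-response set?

argmax u_2 = {P}

u_2(P vs A,Y) = 3
u_2(Q vs A,Y) = 0
u_2(R vs A,Y) = 2
u_2(S vs A,Y) = 2
u_2(T vs A,Y) = 1
max payoff 3 at {P}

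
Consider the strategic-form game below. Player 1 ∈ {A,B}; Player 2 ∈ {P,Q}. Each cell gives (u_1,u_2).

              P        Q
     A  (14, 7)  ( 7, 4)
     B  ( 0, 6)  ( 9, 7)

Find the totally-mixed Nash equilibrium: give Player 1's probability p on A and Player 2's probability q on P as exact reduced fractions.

p=1/4, q=1/8

P1 indiff ⇒ q·14+(1-q)·7 = q·0+(1-q)·9 ⇒ q(14) = (1-q)(2) ⇒ q = 1/8
P2 indiff ⇒ p·7+(1-p)·6 = p·4+(1-p)·7 ⇒ p(3) = (1-p)(1) ⇒ p = 1/4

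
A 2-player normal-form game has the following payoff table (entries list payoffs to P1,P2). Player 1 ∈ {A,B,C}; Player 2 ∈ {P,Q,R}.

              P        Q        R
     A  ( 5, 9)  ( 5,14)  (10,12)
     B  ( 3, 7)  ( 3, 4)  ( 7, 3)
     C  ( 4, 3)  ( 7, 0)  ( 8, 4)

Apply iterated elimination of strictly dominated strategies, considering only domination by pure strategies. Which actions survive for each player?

Survivors P1:{A,C} P2:{Q,R}

P1 drop B (A beats it: P:5>3 Q:5>3 R:10>7)
P2 drop P (R beats it: A:12>9 C:4>3)
P1→{A,C} P2→{Q,R}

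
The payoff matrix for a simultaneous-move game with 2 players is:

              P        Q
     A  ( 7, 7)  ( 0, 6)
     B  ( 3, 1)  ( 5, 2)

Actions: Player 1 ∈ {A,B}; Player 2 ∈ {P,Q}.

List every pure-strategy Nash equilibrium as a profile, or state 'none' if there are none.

(A,P): NE
(A,Q): not NE [P1→B gives 5>0; P2→P gives 7>6]
(B,P): not NE [P1→A gives 7>3; P2→Q gives 2>1]
(B,Q): NE

Nash profiles: (A,P), (B,Q)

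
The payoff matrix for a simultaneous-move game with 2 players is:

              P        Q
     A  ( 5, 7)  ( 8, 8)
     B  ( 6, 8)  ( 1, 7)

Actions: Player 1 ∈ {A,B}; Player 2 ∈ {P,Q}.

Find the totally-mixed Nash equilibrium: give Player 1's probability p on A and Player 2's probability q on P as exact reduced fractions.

P1 indiff ⇒ q·5+(1-q)·8 = q·6+(1-q)·1 ⇒ q(-1) = (1-q)(-7) ⇒ q = 7/8
P2 indiff ⇒ p·7+(1-p)·8 = p·8+(1-p)·7 ⇒ p(-1) = (1-p)(-1) ⇒ p = 1/2

(p,q) = (1/2, 7/8)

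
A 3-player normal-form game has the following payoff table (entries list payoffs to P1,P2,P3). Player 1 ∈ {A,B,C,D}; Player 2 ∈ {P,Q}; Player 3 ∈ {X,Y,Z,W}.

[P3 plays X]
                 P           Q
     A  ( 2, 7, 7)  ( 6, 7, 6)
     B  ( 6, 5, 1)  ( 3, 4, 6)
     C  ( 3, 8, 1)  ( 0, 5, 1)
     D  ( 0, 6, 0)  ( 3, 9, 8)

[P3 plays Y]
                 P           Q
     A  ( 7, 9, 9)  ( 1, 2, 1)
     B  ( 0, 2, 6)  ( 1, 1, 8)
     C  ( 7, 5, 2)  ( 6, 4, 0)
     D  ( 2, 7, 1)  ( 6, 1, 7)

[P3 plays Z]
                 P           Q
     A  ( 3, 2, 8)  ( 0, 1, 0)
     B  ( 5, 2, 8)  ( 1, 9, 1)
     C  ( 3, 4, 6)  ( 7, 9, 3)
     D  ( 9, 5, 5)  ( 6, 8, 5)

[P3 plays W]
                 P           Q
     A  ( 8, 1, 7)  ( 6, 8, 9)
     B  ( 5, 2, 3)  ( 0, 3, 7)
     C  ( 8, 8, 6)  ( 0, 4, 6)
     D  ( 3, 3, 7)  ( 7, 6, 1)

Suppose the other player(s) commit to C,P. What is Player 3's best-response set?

u_3(X vs C,P) = 1
u_3(Y vs C,P) = 2
u_3(Z vs C,P) = 6
u_3(W vs C,P) = 6
max payoff 6 at {Z,W}

P3 best: {Z,W}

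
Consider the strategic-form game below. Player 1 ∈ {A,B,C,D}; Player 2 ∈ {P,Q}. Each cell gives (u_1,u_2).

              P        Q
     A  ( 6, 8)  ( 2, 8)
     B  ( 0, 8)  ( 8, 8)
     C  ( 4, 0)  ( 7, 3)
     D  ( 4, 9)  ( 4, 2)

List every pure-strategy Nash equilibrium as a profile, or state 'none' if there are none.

PSNE = {(A,P), (B,Q)}

(A,P): NE
(A,Q): not NE [P1→B gives 8>2]
(B,P): not NE [P1→A gives 6>0]
(B,Q): NE
(C,P): not NE [P1→A gives 6>4; P2→Q gives 3>0]
(C,Q): not NE [P1→B gives 8>7]
(D,P): not NE [P1→A gives 6>4]
(D,Q): not NE [P1→B gives 8>4; P2→P gives 9>2]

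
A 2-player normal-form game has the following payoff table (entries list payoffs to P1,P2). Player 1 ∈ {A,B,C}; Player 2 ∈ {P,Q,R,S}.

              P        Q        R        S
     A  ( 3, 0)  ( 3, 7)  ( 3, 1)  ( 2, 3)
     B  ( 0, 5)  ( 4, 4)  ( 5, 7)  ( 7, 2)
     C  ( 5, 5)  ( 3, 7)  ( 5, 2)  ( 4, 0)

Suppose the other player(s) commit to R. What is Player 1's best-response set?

u_1(A vs R) = 3
u_1(B vs R) = 5
u_1(C vs R) = 5
max payoff 5 at {B,C}

BR_1 = {B,C}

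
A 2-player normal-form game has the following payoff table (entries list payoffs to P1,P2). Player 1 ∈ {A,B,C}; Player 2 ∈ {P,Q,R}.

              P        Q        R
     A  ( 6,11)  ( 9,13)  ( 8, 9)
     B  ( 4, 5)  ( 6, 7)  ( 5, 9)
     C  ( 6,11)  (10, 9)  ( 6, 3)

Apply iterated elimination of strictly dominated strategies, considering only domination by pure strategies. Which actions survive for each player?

P1 drop B (A beats it: P:6>4 Q:9>6 R:8>5)
P2 drop R (P beats it: A:11>9 C:11>3)
P1→{A,C} P2→{P,Q}

Survivors P1:{A,C} P2:{P,Q}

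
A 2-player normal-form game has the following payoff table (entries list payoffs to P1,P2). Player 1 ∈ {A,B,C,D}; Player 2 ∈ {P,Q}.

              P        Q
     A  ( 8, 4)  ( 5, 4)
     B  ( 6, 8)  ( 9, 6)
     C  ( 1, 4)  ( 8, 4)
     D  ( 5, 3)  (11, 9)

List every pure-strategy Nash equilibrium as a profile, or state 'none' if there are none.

(A,P): NE
(A,Q): not NE [P1→D gives 11>5]
(B,P): not NE [P1→A gives 8>6]
(B,Q): not NE [P1→D gives 11>9; P2→P gives 8>6]
(C,P): not NE [P1→A gives 8>1]
(C,Q): not NE [P1→D gives 11>8]
(D,P): not NE [P1→A gives 8>5; P2→Q gives 9>3]
(D,Q): NE

Nash profiles: (A,P), (D,Q)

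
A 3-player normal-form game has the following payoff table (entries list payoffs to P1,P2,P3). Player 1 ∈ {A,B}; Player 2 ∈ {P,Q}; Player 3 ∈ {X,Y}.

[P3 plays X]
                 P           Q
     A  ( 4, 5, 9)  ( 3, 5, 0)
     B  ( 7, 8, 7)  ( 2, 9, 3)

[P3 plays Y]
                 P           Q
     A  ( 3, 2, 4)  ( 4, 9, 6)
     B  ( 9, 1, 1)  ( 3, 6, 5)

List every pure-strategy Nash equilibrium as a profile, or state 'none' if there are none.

Nash profiles: (A,Q,Y)

(A,P,X): not NE [P1→B gives 7>4]
(A,P,Y): not NE [P1→B gives 9>3; P2→Q gives 9>2; P3→X gives 9>4]
(A,Q,X): not NE [P3→Y gives 6>0]
(A,Q,Y): NE
(B,P,X): not NE [P2→Q gives 9>8]
(B,P,Y): not NE [P2→Q gives 6>1; P3→X gives 7>1]
(B,Q,X): not NE [P1→A gives 3>2; P3→Y gives 5>3]
(B,Q,Y): not NE [P1→A gives 4>3]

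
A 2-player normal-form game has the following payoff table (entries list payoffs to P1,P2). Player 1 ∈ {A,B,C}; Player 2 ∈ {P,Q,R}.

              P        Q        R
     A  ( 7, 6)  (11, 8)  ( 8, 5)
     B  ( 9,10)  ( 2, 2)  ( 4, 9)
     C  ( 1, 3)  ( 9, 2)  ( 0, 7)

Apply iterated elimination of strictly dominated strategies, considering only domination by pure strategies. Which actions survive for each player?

Remaining: P1:{A,B} P2:{P,Q}

P1 drop C (A beats it: P:7>1 Q:11>9 R:8>0)
P2 drop R (P beats it: A:6>5 B:10>9)
P1→{A,B} P2→{P,Q}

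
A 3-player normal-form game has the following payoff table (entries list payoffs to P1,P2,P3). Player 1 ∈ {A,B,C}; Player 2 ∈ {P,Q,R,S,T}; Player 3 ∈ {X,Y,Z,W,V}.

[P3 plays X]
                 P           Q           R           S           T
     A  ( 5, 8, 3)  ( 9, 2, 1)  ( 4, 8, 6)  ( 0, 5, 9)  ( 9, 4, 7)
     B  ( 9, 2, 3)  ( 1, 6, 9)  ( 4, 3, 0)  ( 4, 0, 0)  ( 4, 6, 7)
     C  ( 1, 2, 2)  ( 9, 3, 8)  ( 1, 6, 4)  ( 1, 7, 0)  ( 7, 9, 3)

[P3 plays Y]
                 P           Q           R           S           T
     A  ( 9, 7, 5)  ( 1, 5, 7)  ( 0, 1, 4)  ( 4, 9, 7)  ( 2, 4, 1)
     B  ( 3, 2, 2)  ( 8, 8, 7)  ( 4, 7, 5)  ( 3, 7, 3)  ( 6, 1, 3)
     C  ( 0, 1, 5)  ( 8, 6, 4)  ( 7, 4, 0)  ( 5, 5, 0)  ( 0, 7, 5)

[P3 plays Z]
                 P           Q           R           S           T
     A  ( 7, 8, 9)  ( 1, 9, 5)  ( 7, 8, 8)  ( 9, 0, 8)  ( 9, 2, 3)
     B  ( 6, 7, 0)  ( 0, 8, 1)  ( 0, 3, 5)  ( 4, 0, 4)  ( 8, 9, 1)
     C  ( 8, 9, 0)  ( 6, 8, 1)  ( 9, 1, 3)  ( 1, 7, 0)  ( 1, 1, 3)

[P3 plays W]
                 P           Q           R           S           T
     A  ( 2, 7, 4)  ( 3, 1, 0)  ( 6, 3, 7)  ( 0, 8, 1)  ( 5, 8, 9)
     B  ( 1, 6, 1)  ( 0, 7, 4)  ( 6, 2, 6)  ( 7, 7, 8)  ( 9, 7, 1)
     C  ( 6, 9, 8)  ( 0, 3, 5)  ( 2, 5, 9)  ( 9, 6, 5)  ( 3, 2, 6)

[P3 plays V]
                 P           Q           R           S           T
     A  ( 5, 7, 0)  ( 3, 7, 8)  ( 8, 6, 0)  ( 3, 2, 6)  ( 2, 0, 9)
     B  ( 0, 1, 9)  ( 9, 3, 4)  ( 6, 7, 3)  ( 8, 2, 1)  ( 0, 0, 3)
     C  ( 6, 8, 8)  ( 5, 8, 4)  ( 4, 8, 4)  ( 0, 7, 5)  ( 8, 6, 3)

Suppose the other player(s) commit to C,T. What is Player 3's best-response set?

P3 best: {W}

u_3(X vs C,T) = 3
u_3(Y vs C,T) = 5
u_3(Z vs C,T) = 3
u_3(W vs C,T) = 6
u_3(V vs C,T) = 3
max payoff 6 at {W}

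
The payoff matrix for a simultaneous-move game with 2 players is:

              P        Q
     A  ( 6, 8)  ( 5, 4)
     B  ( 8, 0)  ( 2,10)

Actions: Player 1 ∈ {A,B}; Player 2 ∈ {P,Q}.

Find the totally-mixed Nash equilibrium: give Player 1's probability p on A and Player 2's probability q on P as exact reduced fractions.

P1 indiff ⇒ q·6+(1-q)·5 = q·8+(1-q)·2 ⇒ q(-2) = (1-q)(-3) ⇒ q = 3/5
P2 indiff ⇒ p·8+(1-p)·0 = p·4+(1-p)·10 ⇒ p(4) = (1-p)(10) ⇒ p = 5/7

p=5/7, q=3/5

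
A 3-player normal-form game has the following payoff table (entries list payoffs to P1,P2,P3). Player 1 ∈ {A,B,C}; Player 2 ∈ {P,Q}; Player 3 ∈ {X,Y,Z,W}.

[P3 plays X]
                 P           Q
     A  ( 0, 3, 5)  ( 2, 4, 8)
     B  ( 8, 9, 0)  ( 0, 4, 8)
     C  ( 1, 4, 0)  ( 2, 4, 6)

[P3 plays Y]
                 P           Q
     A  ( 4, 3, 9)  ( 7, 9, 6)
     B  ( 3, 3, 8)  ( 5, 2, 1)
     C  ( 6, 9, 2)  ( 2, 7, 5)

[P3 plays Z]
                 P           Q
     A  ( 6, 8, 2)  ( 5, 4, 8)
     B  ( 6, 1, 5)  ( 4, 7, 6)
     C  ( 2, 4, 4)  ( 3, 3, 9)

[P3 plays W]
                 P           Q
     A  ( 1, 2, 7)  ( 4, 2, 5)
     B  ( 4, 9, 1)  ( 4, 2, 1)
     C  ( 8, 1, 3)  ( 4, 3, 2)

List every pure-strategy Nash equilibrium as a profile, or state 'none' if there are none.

PSNE = {(A,Q,X)}

(A,P,X): not NE [P1→B gives 8>0; P2→Q gives 4>3; P3→Y gives 9>5]
(A,P,Y): not NE [P1→C gives 6>4; P2→Q gives 9>3]
(A,P,Z): not NE [P3→Y gives 9>2]
(A,P,W): not NE [P1→C gives 8>1; P3→Y gives 9>7]
(A,Q,X): NE
(A,Q,Y): not NE [P3→Z gives 8>6]
(A,Q,Z): not NE [P2→P gives 8>4]
(A,Q,W): not NE [P3→Z gives 8>5]
(B,P,X): not NE [P3→Y gives 8>0]
(B,P,Y): not NE [P1→C gives 6>3]
(B,P,Z): not NE [P2→Q gives 7>1; P3→Y gives 8>5]
(B,P,W): not NE [P1→C gives 8>4; P3→Y gives 8>1]
(B,Q,X): not NE [P1→C gives 2>0; P2→P gives 9>4]
(B,Q,Y): not NE [P1→A gives 7>5; P2→P gives 3>2; P3→X gives 8>1]
(B,Q,Z): not NE [P1→A gives 5>4; P3→X gives 8>6]
(B,Q,W): not NE [P2→P gives 9>2; P3→X gives 8>1]
(C,P,X): not NE [P1→B gives 8>1; P3→Z gives 4>0]
(C,P,Y): not NE [P3→Z gives 4>2]
(C,P,Z): not NE [P1→B gives 6>2]
(C,P,W): not NE [P2→Q gives 3>1; P3→Z gives 4>3]
(C,Q,X): not NE [P3→Z gives 9>6]
(C,Q,Y): not NE [P1→A gives 7>2; P2→P gives 9>7; P3→Z gives 9>5]
(C,Q,Z): not NE [P1→A gives 5>3; P2→P gives 4>3]
(C,Q,W): not NE [P3→Z gives 9>2]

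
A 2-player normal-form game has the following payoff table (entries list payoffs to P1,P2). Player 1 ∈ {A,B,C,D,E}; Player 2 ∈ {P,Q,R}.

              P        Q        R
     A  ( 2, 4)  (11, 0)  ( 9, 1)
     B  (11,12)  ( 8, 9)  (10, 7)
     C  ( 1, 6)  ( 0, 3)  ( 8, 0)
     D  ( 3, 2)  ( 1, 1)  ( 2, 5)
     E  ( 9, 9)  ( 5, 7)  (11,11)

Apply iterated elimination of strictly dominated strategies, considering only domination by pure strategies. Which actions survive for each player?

Remaining: P1:{B,E} P2:{P,R}

P1 drop C (A beats it: P:2>1 Q:11>0 R:9>8)
P1 drop D (B beats it: P:11>3 Q:8>1 R:10>2)
P2 drop Q (P beats it: A:4>0 B:12>9 E:9>7)
P1 drop A (B beats it: P:11>2 R:10>9)
P1→{B,E} P2→{P,R}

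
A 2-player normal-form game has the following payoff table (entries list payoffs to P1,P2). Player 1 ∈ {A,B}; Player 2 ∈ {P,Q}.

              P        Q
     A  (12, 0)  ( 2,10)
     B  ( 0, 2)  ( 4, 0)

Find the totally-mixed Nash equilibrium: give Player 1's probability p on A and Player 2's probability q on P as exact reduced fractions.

(p,q) = (1/6, 1/7)

P1 indiff ⇒ q·12+(1-q)·2 = q·0+(1-q)·4 ⇒ q(12) = (1-q)(2) ⇒ q = 1/7
P2 indiff ⇒ p·0+(1-p)·2 = p·10+(1-p)·0 ⇒ p(-10) = (1-p)(-2) ⇒ p = 1/6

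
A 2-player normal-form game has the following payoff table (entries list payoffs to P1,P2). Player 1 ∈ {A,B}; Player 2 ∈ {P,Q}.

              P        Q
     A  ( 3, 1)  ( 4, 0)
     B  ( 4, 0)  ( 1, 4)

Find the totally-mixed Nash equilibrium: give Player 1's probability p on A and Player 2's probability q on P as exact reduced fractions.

p=4/5, q=3/4

P1 indiff ⇒ q·3+(1-q)·4 = q·4+(1-q)·1 ⇒ q(-1) = (1-q)(-3) ⇒ q = 3/4
P2 indiff ⇒ p·1+(1-p)·0 = p·0+(1-p)·4 ⇒ p(1) = (1-p)(4) ⇒ p = 4/5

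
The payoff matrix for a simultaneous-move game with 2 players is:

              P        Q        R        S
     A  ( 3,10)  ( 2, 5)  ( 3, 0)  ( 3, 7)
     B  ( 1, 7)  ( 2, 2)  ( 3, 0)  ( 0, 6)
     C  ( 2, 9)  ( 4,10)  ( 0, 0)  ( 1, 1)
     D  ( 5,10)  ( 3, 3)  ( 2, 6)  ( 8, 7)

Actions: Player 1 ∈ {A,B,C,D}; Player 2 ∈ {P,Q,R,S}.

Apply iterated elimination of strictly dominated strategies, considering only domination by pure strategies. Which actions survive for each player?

P2 drop R (P beats it: A:10>0 B:7>0 C:9>0 D:10>6)
P1 drop A (D beats it: P:5>3 Q:3>2 S:8>3)
P1 drop B (C beats it: P:2>1 Q:4>2 S:1>0)
P2 drop S (P beats it: C:9>1 D:10>7)
P1→{C,D} P2→{P,Q}

Survivors P1:{C,D} P2:{P,Q}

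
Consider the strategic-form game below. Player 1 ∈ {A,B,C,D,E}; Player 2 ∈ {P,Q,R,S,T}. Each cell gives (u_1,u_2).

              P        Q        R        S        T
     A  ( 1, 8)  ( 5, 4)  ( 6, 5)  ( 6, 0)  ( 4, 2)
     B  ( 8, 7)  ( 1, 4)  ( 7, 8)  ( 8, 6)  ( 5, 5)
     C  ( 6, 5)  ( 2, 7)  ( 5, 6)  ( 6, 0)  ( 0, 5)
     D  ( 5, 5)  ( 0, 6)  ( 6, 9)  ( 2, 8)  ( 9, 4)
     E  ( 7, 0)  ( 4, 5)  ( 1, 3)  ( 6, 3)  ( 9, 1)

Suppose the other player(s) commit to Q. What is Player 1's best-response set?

P1 best: {A}

u_1(A vs Q) = 5
u_1(B vs Q) = 1
u_1(C vs Q) = 2
u_1(D vs Q) = 0
u_1(E vs Q) = 4
max payoff 5 at {A}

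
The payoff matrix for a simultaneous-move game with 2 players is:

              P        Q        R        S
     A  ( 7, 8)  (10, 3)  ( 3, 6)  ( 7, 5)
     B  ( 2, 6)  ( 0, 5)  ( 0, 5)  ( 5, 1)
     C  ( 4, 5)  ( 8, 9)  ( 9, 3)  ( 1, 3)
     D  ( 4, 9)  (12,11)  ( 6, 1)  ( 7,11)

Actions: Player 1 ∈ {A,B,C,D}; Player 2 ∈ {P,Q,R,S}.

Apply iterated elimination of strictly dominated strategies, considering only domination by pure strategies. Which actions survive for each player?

P1 drop B (A beats it: P:7>2 Q:10>0 R:3>0 S:7>5)
P2 drop R (P beats it: A:8>6 C:5>3 D:9>1)
P1 drop C (A beats it: P:7>4 Q:10>8 S:7>1)
P1→{A,D} P2→{P,Q,S}

IESDS → P1:{A,D} P2:{P,Q,S}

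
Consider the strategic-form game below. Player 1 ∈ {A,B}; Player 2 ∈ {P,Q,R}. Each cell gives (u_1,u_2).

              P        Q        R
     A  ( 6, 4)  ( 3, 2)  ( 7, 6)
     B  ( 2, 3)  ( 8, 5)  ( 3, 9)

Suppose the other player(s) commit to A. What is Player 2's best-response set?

P2 best: {R}

u_2(P vs A) = 4
u_2(Q vs A) = 2
u_2(R vs A) = 6
max payoff 6 at {R}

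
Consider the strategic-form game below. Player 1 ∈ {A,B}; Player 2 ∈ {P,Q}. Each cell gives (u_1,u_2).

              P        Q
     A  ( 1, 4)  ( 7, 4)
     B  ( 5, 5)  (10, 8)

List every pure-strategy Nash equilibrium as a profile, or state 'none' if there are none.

(A,P): not NE [P1→B gives 5>1]
(A,Q): not NE [P1→B gives 10>7]
(B,P): not NE [P2→Q gives 8>5]
(B,Q): NE

NE set: (B,Q)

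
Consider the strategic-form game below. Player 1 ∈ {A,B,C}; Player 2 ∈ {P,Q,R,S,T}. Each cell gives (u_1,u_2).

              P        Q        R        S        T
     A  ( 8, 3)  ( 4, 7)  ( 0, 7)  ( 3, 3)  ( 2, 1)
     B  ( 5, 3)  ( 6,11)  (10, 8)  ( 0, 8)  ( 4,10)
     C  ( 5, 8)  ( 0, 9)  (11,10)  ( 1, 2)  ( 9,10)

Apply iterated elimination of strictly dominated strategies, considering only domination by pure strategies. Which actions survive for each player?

P2 drop P (Q beats it: A:7>3 B:11>3 C:9>8)
P2 drop S (Q beats it: A:7>3 B:11>8 C:9>2)
P1 drop A (B beats it: Q:6>4 R:10>0 T:4>2)
P1→{B,C} P2→{Q,R,T}

Remaining: P1:{B,C} P2:{Q,R,T}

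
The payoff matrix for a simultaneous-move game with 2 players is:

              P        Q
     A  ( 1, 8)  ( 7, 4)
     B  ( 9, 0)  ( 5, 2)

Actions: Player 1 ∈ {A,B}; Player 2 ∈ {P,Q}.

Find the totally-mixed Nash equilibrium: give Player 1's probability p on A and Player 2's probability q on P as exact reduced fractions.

P1 indiff ⇒ q·1+(1-q)·7 = q·9+(1-q)·5 ⇒ q(-8) = (1-q)(-2) ⇒ q = 1/5
P2 indiff ⇒ p·8+(1-p)·0 = p·4+(1-p)·2 ⇒ p(4) = (1-p)(2) ⇒ p = 1/3

P1 mixes 1/3 on A; P2 mixes 1/5 on P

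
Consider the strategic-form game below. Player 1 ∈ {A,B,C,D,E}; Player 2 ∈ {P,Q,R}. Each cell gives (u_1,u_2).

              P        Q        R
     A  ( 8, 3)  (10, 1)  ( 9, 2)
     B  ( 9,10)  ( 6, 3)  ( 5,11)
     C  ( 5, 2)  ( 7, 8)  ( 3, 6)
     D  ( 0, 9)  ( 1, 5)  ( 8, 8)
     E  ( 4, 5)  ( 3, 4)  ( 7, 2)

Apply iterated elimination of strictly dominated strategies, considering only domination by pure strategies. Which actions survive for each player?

P1 drop C (A beats it: P:8>5 Q:10>7 R:9>3)
P1 drop D (A beats it: P:8>0 Q:10>1 R:9>8)
P1 drop E (A beats it: P:8>4 Q:10>3 R:9>7)
P2 drop Q (P beats it: A:3>1 B:10>3)
P1→{A,B} P2→{P,R}

IESDS → P1:{A,B} P2:{P,R}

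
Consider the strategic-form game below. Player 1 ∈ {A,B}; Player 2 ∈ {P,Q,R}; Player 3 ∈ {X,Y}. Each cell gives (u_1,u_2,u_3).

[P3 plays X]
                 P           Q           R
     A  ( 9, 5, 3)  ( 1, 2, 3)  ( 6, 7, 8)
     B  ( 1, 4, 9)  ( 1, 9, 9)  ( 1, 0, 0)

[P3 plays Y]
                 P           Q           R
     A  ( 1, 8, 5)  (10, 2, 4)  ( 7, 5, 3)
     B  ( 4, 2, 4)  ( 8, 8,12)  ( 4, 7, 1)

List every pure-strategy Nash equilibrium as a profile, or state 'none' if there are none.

PSNE = {(A,R,X)}

(A,P,X): not NE [P2→R gives 7>5; P3→Y gives 5>3]
(A,P,Y): not NE [P1→B gives 4>1]
(A,Q,X): not NE [P2→R gives 7>2; P3→Y gives 4>3]
(A,Q,Y): not NE [P2→P gives 8>2]
(A,R,X): NE
(A,R,Y): not NE [P2→P gives 8>5; P3→X gives 8>3]
(B,P,X): not NE [P1→A gives 9>1; P2→Q gives 9>4]
(B,P,Y): not NE [P2→Q gives 8>2; P3→X gives 9>4]
(B,Q,X): not NE [P3→Y gives 12>9]
(B,Q,Y): not NE [P1→A gives 10>8]
(B,R,X): not NE [P1→A gives 6>1; P2→Q gives 9>0; P3→Y gives 1>0]
(B,R,Y): not NE [P1→A gives 7>4; P2→Q gives 8>7]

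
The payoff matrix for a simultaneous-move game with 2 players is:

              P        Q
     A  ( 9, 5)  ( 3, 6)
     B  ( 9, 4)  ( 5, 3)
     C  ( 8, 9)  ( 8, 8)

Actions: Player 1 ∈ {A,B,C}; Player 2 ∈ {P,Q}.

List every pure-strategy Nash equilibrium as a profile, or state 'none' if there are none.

NE set: (B,P)

(A,P): not NE [P2→Q gives 6>5]
(A,Q): not NE [P1→C gives 8>3]
(B,P): NE
(B,Q): not NE [P1→C gives 8>5; P2→P gives 4>3]
(C,P): not NE [P1→B gives 9>8]
(C,Q): not NE [P2→P gives 9>8]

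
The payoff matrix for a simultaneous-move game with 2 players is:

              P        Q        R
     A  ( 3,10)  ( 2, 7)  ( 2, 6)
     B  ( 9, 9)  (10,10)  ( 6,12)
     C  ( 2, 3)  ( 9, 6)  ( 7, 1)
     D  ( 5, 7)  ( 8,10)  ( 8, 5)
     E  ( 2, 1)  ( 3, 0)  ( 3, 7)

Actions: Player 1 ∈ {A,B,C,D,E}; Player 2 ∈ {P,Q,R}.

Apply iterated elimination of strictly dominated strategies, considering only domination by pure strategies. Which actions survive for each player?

Remaining: P1:{B,C,D} P2:{Q,R}

P1 drop A (B beats it: P:9>3 Q:10>2 R:6>2)
P1 drop E (B beats it: P:9>2 Q:10>3 R:6>3)
P2 drop P (Q beats it: B:10>9 C:6>3 D:10>7)
P1→{B,C,D} P2→{Q,R}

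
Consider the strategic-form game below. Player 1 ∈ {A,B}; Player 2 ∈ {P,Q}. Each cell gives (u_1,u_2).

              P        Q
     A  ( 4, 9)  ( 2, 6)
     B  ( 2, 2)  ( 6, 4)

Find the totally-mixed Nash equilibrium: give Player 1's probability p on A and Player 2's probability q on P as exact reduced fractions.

p=2/5, q=2/3

P1 indiff ⇒ q·4+(1-q)·2 = q·2+(1-q)·6 ⇒ q(2) = (1-q)(4) ⇒ q = 2/3
P2 indiff ⇒ p·9+(1-p)·2 = p·6+(1-p)·4 ⇒ p(3) = (1-p)(2) ⇒ p = 2/5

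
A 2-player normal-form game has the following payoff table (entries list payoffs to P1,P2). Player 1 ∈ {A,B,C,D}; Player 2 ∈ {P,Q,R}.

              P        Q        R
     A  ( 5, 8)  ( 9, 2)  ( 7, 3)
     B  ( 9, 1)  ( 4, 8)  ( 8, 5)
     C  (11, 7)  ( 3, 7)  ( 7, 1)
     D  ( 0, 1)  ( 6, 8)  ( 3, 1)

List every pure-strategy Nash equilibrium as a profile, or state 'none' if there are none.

(A,P): not NE [P1→C gives 11>5]
(A,Q): not NE [P2→P gives 8>2]
(A,R): not NE [P1→B gives 8>7; P2→P gives 8>3]
(B,P): not NE [P1→C gives 11>9; P2→Q gives 8>1]
(B,Q): not NE [P1→A gives 9>4]
(B,R): not NE [P2→Q gives 8>5]
(C,P): NE
(C,Q): not NE [P1→A gives 9>3]
(C,R): not NE [P1→B gives 8>7; P2→Q gives 7>1]
(D,P): not NE [P1→C gives 11>0; P2→Q gives 8>1]
(D,Q): not NE [P1→A gives 9>6]
(D,R): not NE [P1→B gives 8>3; P2→Q gives 8>1]

PSNE = {(C,P)}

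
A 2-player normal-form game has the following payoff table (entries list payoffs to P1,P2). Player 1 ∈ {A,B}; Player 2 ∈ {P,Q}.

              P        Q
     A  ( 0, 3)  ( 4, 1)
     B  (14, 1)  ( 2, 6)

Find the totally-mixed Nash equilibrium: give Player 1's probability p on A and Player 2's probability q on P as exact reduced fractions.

P1 indiff ⇒ q·0+(1-q)·4 = q·14+(1-q)·2 ⇒ q(-14) = (1-q)(-2) ⇒ q = 1/8
P2 indiff ⇒ p·3+(1-p)·1 = p·1+(1-p)·6 ⇒ p(2) = (1-p)(5) ⇒ p = 5/7

p=5/7, q=1/8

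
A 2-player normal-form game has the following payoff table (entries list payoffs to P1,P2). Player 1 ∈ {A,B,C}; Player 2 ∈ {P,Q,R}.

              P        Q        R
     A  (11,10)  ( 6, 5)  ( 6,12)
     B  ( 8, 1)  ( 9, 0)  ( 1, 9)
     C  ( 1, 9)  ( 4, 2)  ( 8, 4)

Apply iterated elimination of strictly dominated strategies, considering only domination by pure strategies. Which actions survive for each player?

Remaining: P1:{A,C} P2:{P,R}

P2 drop Q (P beats it: A:10>5 B:1>0 C:9>2)
P1 drop B (A beats it: P:11>8 R:6>1)
P1→{A,C} P2→{P,R}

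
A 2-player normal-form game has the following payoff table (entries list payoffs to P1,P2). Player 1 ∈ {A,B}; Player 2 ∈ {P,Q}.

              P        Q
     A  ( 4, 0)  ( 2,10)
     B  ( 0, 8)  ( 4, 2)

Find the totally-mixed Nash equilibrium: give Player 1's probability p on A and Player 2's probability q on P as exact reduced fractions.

P1 indiff ⇒ q·4+(1-q)·2 = q·0+(1-q)·4 ⇒ q(4) = (1-q)(2) ⇒ q = 1/3
P2 indiff ⇒ p·0+(1-p)·8 = p·10+(1-p)·2 ⇒ p(-10) = (1-p)(-6) ⇒ p = 3/8

P1 mixes 3/8 on A; P2 mixes 1/3 on P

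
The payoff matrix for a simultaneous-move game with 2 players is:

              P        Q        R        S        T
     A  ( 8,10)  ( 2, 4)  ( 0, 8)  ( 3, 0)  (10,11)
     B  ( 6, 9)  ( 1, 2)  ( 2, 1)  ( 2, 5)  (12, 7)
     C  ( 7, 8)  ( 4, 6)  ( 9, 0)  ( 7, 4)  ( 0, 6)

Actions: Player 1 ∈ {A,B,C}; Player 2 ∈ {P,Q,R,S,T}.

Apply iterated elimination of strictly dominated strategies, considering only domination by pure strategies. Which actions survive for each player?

P2 drop Q (P beats it: A:10>4 B:9>2 C:8>6)
P2 drop R (P beats it: A:10>8 B:9>1 C:8>0)
P2 drop S (P beats it: A:10>0 B:9>5 C:8>4)
P1 drop C (A beats it: P:8>7 T:10>0)
P1→{A,B} P2→{P,T}

IESDS → P1:{A,B} P2:{P,T}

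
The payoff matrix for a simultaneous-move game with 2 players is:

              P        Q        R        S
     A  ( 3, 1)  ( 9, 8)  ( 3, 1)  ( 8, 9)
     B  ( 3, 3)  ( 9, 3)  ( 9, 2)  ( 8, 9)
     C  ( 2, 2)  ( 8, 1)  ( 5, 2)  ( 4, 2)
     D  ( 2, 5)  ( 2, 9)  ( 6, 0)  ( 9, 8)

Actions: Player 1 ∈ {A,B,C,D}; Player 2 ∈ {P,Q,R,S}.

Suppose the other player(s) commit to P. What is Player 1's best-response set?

u_1(A vs P) = 3
u_1(B vs P) = 3
u_1(C vs P) = 2
u_1(D vs P) = 2
max payoff 3 at {A,B}

P1 best: {A,B}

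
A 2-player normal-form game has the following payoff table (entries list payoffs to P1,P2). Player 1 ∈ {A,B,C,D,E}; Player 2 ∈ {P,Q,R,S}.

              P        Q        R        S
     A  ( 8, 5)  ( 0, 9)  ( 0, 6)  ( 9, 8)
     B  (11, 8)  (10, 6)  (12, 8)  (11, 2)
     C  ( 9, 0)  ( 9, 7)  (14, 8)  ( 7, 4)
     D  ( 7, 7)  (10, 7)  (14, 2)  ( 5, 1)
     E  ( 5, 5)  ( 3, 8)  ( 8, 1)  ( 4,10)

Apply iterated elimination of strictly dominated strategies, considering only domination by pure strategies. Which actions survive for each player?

P1 drop A (B beats it: P:11>8 Q:10>0 R:12>0 S:11>9)
P1 drop E (B beats it: P:11>5 Q:10>3 R:12>8 S:11>4)
P2 drop S (Q beats it: B:6>2 C:7>4 D:7>1)
P1→{B,C,D} P2→{P,Q,R}

IESDS → P1:{B,C,D} P2:{P,Q,R}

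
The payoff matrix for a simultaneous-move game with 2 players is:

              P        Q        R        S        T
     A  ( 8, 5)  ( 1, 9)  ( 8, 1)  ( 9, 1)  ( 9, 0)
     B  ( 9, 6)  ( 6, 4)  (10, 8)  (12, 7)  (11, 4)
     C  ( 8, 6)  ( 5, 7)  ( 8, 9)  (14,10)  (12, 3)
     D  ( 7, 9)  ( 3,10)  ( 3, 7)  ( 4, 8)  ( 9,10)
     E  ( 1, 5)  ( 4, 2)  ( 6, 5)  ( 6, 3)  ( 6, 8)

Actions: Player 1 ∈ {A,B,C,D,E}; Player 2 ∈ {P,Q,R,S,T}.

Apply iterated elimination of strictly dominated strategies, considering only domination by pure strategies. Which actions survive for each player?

Remaining: P1:{B,C} P2:{R,S}

P1 drop A (B beats it: P:9>8 Q:6>1 R:10>8 S:12>9 T:11>9)
P1 drop D (B beats it: P:9>7 Q:6>3 R:10>3 S:12>4 T:11>9)
P1 drop E (B beats it: P:9>1 Q:6>4 R:10>6 S:12>6 T:11>6)
P2 drop P (R beats it: B:8>6 C:9>6)
P2 drop Q (R beats it: B:8>4 C:9>7)
P2 drop T (R beats it: B:8>4 C:9>3)
P1→{B,C} P2→{R,S}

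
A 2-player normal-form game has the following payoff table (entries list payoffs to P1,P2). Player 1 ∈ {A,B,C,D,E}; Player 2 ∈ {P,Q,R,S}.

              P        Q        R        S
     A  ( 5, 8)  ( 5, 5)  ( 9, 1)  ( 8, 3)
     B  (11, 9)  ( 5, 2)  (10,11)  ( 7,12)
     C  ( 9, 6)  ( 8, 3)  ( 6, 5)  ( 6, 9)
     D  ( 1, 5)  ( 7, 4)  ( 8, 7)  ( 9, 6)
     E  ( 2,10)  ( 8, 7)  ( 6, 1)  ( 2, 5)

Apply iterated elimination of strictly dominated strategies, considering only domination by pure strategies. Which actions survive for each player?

P2 drop Q (P beats it: A:8>5 B:9>2 C:6>3 D:5>4 E:10>7)
P1 drop C (B beats it: P:11>9 R:10>6 S:7>6)
P1 drop E (A beats it: P:5>2 R:9>6 S:8>2)
P1→{A,B,D} P2→{P,R,S}

IESDS → P1:{A,B,D} P2:{P,R,S}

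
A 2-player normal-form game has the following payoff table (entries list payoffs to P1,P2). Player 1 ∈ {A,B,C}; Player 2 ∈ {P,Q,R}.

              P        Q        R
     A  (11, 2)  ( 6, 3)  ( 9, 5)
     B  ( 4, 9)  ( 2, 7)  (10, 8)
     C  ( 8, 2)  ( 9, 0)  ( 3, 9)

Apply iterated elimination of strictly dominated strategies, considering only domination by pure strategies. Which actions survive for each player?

IESDS → P1:{A,B} P2:{P,R}

P2 drop Q (R beats it: A:5>3 B:8>7 C:9>0)
P1 drop C (A beats it: P:11>8 R:9>3)
P1→{A,B} P2→{P,R}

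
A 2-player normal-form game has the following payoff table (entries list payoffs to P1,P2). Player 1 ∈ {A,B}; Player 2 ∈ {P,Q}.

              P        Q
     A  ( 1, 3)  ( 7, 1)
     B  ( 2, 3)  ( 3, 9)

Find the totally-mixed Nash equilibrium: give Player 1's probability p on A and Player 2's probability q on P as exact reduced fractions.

p=3/4, q=4/5

P1 indiff ⇒ q·1+(1-q)·7 = q·2+(1-q)·3 ⇒ q(-1) = (1-q)(-4) ⇒ q = 4/5
P2 indiff ⇒ p·3+(1-p)·3 = p·1+(1-p)·9 ⇒ p(2) = (1-p)(6) ⇒ p = 3/4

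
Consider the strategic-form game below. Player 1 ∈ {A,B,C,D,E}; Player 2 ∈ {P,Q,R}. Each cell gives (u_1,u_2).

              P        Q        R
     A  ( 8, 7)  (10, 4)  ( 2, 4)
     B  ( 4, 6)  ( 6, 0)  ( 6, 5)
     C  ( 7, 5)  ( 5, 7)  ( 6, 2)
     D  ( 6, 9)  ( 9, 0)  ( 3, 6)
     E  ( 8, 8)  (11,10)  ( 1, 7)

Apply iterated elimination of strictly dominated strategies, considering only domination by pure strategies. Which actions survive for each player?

P2 drop R (P beats it: A:7>4 B:6>5 C:5>2 D:9>6 E:8>7)
P1 drop B (A beats it: P:8>4 Q:10>6)
P1 drop C (A beats it: P:8>7 Q:10>5)
P1 drop D (A beats it: P:8>6 Q:10>9)
P1→{A,E} P2→{P,Q}

Survivors P1:{A,E} P2:{P,Q}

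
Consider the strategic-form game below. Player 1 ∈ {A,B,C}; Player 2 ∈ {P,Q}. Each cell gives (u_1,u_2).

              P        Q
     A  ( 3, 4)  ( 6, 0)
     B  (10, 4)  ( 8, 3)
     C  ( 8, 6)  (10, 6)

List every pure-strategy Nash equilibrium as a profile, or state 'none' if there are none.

PSNE = {(B,P), (C,Q)}

(A,P): not NE [P1→B gives 10>3]
(A,Q): not NE [P1→C gives 10>6; P2→P gives 4>0]
(B,P): NE
(B,Q): not NE [P1→C gives 10>8; P2→P gives 4>3]
(C,P): not NE [P1→B gives 10>8]
(C,Q): NE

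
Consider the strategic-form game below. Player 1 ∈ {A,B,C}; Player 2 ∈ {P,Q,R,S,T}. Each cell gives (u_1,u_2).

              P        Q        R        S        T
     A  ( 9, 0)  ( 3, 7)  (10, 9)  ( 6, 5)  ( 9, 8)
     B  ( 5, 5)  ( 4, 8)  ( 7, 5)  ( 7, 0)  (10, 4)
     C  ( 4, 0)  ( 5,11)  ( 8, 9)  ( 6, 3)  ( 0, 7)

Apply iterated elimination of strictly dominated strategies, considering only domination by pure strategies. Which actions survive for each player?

IESDS → P1:{A,C} P2:{Q,R}

P2 drop P (Q beats it: A:7>0 B:8>5 C:11>0)
P2 drop S (Q beats it: A:7>5 B:8>0 C:11>3)
P2 drop T (R beats it: A:9>8 B:5>4 C:9>7)
P1 drop B (C beats it: Q:5>4 R:8>7)
P1→{A,C} P2→{Q,R}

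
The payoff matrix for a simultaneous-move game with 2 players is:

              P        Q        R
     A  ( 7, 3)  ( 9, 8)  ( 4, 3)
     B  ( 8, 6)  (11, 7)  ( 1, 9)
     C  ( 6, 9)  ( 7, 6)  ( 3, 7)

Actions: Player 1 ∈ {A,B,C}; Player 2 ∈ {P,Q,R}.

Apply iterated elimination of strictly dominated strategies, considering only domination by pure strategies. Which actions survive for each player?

Remaining: P1:{A,B} P2:{Q,R}

P1 drop C (A beats it: P:7>6 Q:9>7 R:4>3)
P2 drop P (Q beats it: A:8>3 B:7>6)
P1→{A,B} P2→{Q,R}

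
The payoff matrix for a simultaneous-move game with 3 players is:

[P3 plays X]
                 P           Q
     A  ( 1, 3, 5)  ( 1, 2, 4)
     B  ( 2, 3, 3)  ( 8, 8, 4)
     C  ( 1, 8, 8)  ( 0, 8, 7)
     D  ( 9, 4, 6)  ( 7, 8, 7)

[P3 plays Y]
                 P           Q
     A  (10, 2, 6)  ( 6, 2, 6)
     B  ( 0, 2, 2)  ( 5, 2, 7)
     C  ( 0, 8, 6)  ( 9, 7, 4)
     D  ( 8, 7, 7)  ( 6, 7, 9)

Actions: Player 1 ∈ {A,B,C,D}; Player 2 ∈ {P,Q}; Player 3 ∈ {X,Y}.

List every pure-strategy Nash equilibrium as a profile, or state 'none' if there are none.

PSNE = {(A,P,Y)}

(A,P,X): not NE [P1→D gives 9>1; P3→Y gives 6>5]
(A,P,Y): NE
(A,Q,X): not NE [P1→B gives 8>1; P2→P gives 3>2; P3→Y gives 6>4]
(A,Q,Y): not NE [P1→C gives 9>6]
(B,P,X): not NE [P1→D gives 9>2; P2→Q gives 8>3]
(B,P,Y): not NE [P1→A gives 10>0; P3→X gives 3>2]
(B,Q,X): not NE [P3→Y gives 7>4]
(B,Q,Y): not NE [P1→C gives 9>5]
(C,P,X): not NE [P1→D gives 9>1]
(C,P,Y): not NE [P1→A gives 10>0; P3→X gives 8>6]
(C,Q,X): not NE [P1→B gives 8>0]
(C,Q,Y): not NE [P2→P gives 8>7; P3→X gives 7>4]
(D,P,X): not NE [P2→Q gives 8>4; P3→Y gives 7>6]
(D,P,Y): not NE [P1→A gives 10>8]
(D,Q,X): not NE [P1→B gives 8>7; P3→Y gives 9>7]
(D,Q,Y): not NE [P1→C gives 9>6]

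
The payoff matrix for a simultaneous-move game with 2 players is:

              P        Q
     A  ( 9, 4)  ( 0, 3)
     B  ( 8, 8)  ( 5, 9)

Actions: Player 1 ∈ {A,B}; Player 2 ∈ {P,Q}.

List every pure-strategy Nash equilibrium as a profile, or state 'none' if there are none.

NE set: (A,P), (B,Q)

(A,P): NE
(A,Q): not NE [P1→B gives 5>0; P2→P gives 4>3]
(B,P): not NE [P1→A gives 9>8; P2→Q gives 9>8]
(B,Q): NE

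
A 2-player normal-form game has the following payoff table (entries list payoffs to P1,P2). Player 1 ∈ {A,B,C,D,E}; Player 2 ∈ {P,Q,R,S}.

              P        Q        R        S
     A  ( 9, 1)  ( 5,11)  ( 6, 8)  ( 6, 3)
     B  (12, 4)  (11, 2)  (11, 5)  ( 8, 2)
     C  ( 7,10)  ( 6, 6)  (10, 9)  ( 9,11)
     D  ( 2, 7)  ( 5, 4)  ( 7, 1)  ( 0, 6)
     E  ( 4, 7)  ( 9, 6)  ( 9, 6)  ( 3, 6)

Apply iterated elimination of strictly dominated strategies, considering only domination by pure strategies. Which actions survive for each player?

Remaining: P1:{B,C} P2:{P,R,S}

P1 drop A (B beats it: P:12>9 Q:11>5 R:11>6 S:8>6)
P1 drop D (B beats it: P:12>2 Q:11>5 R:11>7 S:8>0)
P1 drop E (B beats it: P:12>4 Q:11>9 R:11>9 S:8>3)
P2 drop Q (P beats it: B:4>2 C:10>6)
P1→{B,C} P2→{P,R,S}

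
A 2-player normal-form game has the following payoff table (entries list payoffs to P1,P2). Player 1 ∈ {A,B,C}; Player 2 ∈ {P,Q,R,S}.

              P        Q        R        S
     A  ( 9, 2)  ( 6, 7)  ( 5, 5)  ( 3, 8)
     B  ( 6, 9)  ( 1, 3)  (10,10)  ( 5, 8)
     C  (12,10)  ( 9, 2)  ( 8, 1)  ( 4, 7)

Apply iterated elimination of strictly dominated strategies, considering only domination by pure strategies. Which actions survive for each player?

P1 drop A (C beats it: P:12>9 Q:9>6 R:8>5 S:4>3)
P2 drop Q (P beats it: B:9>3 C:10>2)
P2 drop S (P beats it: B:9>8 C:10>7)
P1→{B,C} P2→{P,R}

Remaining: P1:{B,C} P2:{P,R}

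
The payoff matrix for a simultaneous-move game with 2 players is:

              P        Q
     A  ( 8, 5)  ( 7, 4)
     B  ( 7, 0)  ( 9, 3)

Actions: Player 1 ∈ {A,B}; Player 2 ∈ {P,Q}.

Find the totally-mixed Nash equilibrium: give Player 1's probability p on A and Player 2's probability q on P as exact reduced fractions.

p=3/4, q=2/3

P1 indiff ⇒ q·8+(1-q)·7 = q·7+(1-q)·9 ⇒ q(1) = (1-q)(2) ⇒ q = 2/3
P2 indiff ⇒ p·5+(1-p)·0 = p·4+(1-p)·3 ⇒ p(1) = (1-p)(3) ⇒ p = 3/4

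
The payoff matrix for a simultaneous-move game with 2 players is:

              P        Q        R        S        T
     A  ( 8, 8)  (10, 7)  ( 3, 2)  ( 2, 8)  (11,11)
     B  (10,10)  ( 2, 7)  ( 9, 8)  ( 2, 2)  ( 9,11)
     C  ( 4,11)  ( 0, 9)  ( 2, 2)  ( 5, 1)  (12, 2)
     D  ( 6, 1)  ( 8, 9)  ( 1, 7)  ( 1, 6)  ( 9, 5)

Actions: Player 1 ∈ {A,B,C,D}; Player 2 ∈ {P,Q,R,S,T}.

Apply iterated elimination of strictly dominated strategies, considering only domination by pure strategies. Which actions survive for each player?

Survivors P1:{A,B,C} P2:{P,T}

P1 drop D (A beats it: P:8>6 Q:10>8 R:3>1 S:2>1 T:11>9)
P2 drop Q (P beats it: A:8>7 B:10>7 C:11>9)
P2 drop R (P beats it: A:8>2 B:10>8 C:11>2)
P2 drop S (T beats it: A:11>8 B:11>2 C:2>1)
P1→{A,B,C} P2→{P,T}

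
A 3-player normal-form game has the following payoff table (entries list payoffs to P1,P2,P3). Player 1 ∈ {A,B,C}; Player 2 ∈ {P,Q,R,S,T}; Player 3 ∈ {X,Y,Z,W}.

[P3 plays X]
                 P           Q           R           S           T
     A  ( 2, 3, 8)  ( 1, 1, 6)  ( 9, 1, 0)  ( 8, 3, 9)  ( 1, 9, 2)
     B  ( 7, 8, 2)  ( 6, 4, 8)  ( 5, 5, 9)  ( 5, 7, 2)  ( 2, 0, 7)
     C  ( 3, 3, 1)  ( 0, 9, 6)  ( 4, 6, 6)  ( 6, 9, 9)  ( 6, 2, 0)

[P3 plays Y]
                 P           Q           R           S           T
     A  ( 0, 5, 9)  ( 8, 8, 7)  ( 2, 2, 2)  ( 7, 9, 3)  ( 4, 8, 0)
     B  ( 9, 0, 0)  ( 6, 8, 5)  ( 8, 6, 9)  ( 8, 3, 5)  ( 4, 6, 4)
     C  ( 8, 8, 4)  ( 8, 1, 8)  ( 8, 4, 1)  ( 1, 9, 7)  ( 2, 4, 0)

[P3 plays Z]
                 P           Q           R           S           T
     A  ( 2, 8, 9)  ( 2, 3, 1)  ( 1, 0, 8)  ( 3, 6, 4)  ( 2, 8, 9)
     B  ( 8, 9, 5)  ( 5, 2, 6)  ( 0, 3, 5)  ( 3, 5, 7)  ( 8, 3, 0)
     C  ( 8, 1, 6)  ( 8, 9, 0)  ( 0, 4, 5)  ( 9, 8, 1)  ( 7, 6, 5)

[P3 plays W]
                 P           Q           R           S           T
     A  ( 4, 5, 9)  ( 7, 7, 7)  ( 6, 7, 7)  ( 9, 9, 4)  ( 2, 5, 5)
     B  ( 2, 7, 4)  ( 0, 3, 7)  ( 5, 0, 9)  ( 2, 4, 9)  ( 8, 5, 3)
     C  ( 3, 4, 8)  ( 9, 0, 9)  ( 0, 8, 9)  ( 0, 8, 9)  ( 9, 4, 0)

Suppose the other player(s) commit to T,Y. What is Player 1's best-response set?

u_1(A vs T,Y) = 4
u_1(B vs T,Y) = 4
u_1(C vs T,Y) = 2
max payoff 4 at {A,B}

P1 best: {A,B}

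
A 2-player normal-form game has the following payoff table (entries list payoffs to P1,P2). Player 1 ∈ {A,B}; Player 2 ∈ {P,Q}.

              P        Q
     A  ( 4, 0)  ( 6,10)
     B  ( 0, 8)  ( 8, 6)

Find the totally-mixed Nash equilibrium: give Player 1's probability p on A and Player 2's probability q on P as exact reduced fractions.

P1 mixes 1/6 on A; P2 mixes 1/3 on P

P1 indiff ⇒ q·4+(1-q)·6 = q·0+(1-q)·8 ⇒ q(4) = (1-q)(2) ⇒ q = 1/3
P2 indiff ⇒ p·0+(1-p)·8 = p·10+(1-p)·6 ⇒ p(-10) = (1-p)(-2) ⇒ p = 1/6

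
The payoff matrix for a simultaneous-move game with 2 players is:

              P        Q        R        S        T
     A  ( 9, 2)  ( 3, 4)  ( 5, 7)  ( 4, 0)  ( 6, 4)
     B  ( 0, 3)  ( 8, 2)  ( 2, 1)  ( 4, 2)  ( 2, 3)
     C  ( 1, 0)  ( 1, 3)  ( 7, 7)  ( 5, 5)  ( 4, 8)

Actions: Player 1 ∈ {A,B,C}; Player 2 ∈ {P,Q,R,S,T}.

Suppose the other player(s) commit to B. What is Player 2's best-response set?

u_2(P vs B) = 3
u_2(Q vs B) = 2
u_2(R vs B) = 1
u_2(S vs B) = 2
u_2(T vs B) = 3
max payoff 3 at {P,T}

argmax u_2 = {P,T}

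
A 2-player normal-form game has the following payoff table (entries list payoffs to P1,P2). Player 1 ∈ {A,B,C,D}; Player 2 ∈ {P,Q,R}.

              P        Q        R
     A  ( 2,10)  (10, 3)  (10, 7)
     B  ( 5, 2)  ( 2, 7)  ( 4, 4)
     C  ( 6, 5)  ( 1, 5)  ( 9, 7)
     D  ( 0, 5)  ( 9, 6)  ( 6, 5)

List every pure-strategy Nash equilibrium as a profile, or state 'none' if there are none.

Equilibria: none

(A,P): not NE [P1→C gives 6>2]
(A,Q): not NE [P2→P gives 10>3]
(A,R): not NE [P2→P gives 10>7]
(B,P): not NE [P1→C gives 6>5; P2→Q gives 7>2]
(B,Q): not NE [P1→A gives 10>2]
(B,R): not NE [P1→A gives 10>4; P2→Q gives 7>4]
(C,P): not NE [P2→R gives 7>5]
(C,Q): not NE [P1→A gives 10>1; P2→R gives 7>5]
(C,R): not NE [P1→A gives 10>9]
(D,P): not NE [P1→C gives 6>0; P2→Q gives 6>5]
(D,Q): not NE [P1→A gives 10>9]
(D,R): not NE [P1→A gives 10>6; P2→Q gives 6>5]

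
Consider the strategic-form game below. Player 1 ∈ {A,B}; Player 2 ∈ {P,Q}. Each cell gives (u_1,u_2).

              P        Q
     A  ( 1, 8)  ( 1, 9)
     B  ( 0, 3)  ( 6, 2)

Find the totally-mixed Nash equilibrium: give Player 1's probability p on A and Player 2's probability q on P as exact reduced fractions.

p=1/2, q=5/6

P1 indiff ⇒ q·1+(1-q)·1 = q·0+(1-q)·6 ⇒ q(1) = (1-q)(5) ⇒ q = 5/6
P2 indiff ⇒ p·8+(1-p)·3 = p·9+(1-p)·2 ⇒ p(-1) = (1-p)(-1) ⇒ p = 1/2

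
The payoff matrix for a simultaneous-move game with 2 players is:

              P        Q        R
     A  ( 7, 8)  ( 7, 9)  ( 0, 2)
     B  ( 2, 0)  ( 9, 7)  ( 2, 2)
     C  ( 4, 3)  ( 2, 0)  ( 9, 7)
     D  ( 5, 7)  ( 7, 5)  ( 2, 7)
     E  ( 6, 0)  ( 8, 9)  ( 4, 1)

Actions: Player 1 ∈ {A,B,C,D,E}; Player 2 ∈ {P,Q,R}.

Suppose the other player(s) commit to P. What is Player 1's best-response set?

u_1(A vs P) = 7
u_1(B vs P) = 2
u_1(C vs P) = 4
u_1(D vs P) = 5
u_1(E vs P) = 6
max payoff 7 at {A}

BR_1 = {A}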